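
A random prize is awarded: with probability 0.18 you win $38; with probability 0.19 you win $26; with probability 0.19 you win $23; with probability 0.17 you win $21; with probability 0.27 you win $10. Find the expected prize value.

E[payout] = 38·0.18 + 26·0.19 + 23·0.19 + 21·0.17 + 10·0.27
 = 6.84 + 4.94 + 4.37 + 3.57 + 2.7
 = 22.42

22.42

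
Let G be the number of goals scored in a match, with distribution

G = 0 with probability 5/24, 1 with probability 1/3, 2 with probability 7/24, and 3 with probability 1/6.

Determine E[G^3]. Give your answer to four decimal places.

7.1667

E[G^3] = Σ g^3·P(G=g)
 = 0·5/24 + 1·1/3 + 8·7/24 + 27·1/6
 = 0 + 1/3 + 7/3 + 9/2
 = 43/6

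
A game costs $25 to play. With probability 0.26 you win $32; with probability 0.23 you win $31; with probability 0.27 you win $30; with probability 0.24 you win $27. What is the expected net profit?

E[payout] = 32·0.26 + 31·0.23 + 30·0.27 + 27·0.24
 = 8.32 + 7.13 + 8.1 + 6.48
 = 30.03
Net = 30.03 - 25 = 5.03

5.03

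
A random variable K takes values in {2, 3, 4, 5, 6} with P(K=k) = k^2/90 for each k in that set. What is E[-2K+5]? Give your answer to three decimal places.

-4.778

E[-2K+5] = Σ (-2k+5)·P(K=k)
 = 1·2/45 + (-1)·1/10 + (-3)·8/45 + (-5)·5/18 + (-7)·2/5
 = 2/45 + (-1/10) + (-8/15) + (-25/18) + (-14/5)
 = -43/9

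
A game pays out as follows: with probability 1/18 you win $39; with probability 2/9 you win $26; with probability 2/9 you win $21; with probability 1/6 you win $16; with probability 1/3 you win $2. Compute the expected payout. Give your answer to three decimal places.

E[payout] = 39·1/18 + 26·2/9 + 21·2/9 + 16·1/6 + 2·1/3
 = 13/6 + 52/9 + 14/3 + 8/3 + 2/3
 = 287/18

15.944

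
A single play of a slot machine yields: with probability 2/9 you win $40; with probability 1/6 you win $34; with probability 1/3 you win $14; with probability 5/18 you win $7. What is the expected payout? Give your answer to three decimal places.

E[payout] = 40·2/9 + 34·1/6 + 14·1/3 + 7·5/18
 = 80/9 + 17/3 + 14/3 + 35/18
 = 127/6

21.167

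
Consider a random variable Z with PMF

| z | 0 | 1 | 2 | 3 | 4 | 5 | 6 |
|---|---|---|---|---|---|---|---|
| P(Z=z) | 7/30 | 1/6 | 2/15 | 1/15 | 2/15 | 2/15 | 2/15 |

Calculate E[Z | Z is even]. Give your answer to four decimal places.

2.5263

P(Z is even) = 7/30 + 2/15 + 2/15 + 2/15 = 19/30.
E[Z | Z is even] = [0·7/30 + 2·2/15 + 4·2/15 + 6·2/15] / (19/30)
 = 8/5 / (19/30)
 = 48/19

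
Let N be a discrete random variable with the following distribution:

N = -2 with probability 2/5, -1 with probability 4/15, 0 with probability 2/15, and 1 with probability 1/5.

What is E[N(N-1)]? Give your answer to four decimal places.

2.9333

E[N(N-1)] = Σ n(n-1)·P(N=n)
 = 6·2/5 + 2·4/15 + 0·2/15 + 0·1/5
 = 12/5 + 8/15 + 0 + 0
 = 44/15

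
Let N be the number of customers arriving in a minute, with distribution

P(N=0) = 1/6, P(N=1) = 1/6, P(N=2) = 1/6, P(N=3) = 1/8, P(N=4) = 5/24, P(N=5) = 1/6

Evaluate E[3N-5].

E[3N-5] = Σ (3n-5)·P(N=n)
 = (-5)·1/6 + (-2)·1/6 + 1·1/6 + 4·1/8 + 7·5/24 + 10·1/6
 = (-5/6) + (-1/3) + 1/6 + 1/2 + 35/24 + 5/3
 = 21/8

2.625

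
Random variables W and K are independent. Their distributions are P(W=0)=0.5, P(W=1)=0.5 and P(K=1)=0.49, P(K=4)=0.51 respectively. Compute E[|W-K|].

2.03

E[|W-K|] = Σ_w Σ_k |w-k| · P(W=w)P(K=k)
 = 1·0.245 + 4·0.255 + 0·0.245 + 3·0.255
 = 0.245 + 1.02 + 0 + 0.765
 = 2.03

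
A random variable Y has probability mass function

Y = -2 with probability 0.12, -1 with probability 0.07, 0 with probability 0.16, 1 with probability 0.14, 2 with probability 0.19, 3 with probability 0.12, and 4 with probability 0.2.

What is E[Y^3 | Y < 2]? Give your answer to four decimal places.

P(Y < 2) = 0.12 + 0.07 + 0.16 + 0.14 = 0.49.
E[Y^3 | Y < 2] = [(-8)·0.12 + (-1)·0.07 + 0·0.16 + 1·0.14] / 0.49
 = -0.89 / 0.49
 = -89/49

-1.8163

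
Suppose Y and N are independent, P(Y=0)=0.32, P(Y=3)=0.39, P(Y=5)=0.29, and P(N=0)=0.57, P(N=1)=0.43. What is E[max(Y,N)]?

E[max(Y,N)] = Σ_y Σ_n max(y,n) · P(Y=y)P(N=n)
 = 0·0.1824 + 1·0.1376 + 3·0.2223 + 3·0.1677 + 5·0.1653 + 5·0.1247
 = 0 + 0.1376 + 0.6669 + 0.5031 + 0.8265 + 0.6235
 = 2.7576

2.7576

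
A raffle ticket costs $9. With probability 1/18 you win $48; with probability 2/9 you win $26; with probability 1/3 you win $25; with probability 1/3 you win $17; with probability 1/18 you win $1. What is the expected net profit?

E[payout] = 48·1/18 + 26·2/9 + 25·1/3 + 17·1/3 + 1·1/18
 = 8/3 + 52/9 + 25/3 + 17/3 + 1/18
 = 45/2
Net = 45/2 - 9 = 27/2

13.5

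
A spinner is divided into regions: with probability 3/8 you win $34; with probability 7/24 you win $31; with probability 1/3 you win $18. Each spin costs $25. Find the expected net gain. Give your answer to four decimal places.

E[payout] = 34·3/8 + 31·7/24 + 18·1/3
 = 51/4 + 217/24 + 6
 = 667/24
Net = 667/24 - 25 = 67/24

2.7917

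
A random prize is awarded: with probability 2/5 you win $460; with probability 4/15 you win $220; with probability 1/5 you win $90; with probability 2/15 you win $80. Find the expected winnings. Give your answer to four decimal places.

E[payout] = 460·2/5 + 220·4/15 + 90·1/5 + 80·2/15
 = 184 + 176/3 + 18 + 32/3
 = 814/3

271.3333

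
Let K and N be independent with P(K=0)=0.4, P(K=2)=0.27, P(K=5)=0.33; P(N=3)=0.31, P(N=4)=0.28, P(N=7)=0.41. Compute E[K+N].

E[K+N] = Σ_k Σ_n (k+n) · P(K=k)P(N=n)
 = 3·0.124 + 4·0.112 + 7·0.164 + 5·0.0837 + 6·0.0756 + 9·0.1107 + 8·0.1023 + 9·0.0924 + 12·0.1353
 = 0.372 + 0.448 + 1.148 + 0.4185 + 0.4536 + 0.9963 + 0.8184 + 0.8316 + 1.6236
 = 7.11

7.11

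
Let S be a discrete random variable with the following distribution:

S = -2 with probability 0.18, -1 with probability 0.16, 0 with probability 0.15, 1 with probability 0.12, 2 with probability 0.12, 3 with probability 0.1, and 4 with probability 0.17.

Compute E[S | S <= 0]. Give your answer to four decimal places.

-1.0612

P(S <= 0) = 0.18 + 0.16 + 0.15 = 0.49.
E[S | S <= 0] = [(-2)·0.18 + (-1)·0.16 + 0·0.15] / 0.49
 = -0.52 / 0.49
 = -52/49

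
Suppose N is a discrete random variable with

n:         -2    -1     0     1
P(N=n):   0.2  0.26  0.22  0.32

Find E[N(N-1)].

1.72

E[N(N-1)] = Σ n(n-1)·P(N=n)
 = 6·0.2 + 2·0.26 + 0·0.22 + 0·0.32
 = 1.2 + 0.52 + 0 + 0
 = 1.72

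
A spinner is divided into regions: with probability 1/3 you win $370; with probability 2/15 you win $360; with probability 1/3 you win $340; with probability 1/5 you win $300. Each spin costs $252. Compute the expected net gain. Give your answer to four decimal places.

E[payout] = 370·1/3 + 360·2/15 + 340·1/3 + 300·1/5
 = 370/3 + 48 + 340/3 + 60
 = 1034/3
Net = 1034/3 - 252 = 278/3

92.6667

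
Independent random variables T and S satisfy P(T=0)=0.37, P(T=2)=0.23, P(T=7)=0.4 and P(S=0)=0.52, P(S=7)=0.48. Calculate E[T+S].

E[T+S] = Σ_t Σ_s (t+s) · P(T=t)P(S=s)
 = 0·0.1924 + 7·0.1776 + 2·0.1196 + 9·0.1104 + 7·0.208 + 14·0.192
 = 0 + 1.2432 + 0.2392 + 0.9936 + 1.456 + 2.688
 = 6.62

6.62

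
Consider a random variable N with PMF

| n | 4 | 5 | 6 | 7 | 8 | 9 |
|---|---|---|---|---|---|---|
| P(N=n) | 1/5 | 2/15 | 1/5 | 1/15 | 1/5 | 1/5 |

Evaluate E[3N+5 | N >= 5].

26.5

P(N >= 5) = 2/15 + 1/5 + 1/15 + 1/5 + 1/5 = 4/5.
E[3N+5 | N >= 5] = [20·2/15 + 23·1/5 + 26·1/15 + 29·1/5 + 32·1/5] / (4/5)
 = 106/5 / (4/5)
 = 53/2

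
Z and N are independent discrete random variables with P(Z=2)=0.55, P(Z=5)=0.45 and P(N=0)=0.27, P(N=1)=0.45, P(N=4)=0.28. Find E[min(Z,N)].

E[min(Z,N)] = Σ_z Σ_n min(z,n) · P(Z=z)P(N=n)
 = 0·0.1485 + 1·0.2475 + 2·0.154 + 0·0.1215 + 1·0.2025 + 4·0.126
 = 0 + 0.2475 + 0.308 + 0 + 0.2025 + 0.504
 = 1.262

1.262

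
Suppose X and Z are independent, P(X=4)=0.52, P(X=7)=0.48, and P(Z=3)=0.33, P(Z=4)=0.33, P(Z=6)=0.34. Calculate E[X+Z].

E[X+Z] = Σ_x Σ_z (x+z) · P(X=x)P(Z=z)
 = 7·0.1716 + 8·0.1716 + 10·0.1768 + 10·0.1584 + 11·0.1584 + 13·0.1632
 = 1.2012 + 1.3728 + 1.768 + 1.584 + 1.7424 + 2.1216
 = 9.79

9.79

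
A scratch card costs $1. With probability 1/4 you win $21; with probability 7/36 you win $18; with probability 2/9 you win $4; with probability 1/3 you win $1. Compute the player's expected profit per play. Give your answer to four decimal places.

8.9722

E[payout] = 21·1/4 + 18·7/36 + 4·2/9 + 1·1/3
 = 21/4 + 7/2 + 8/9 + 1/3
 = 359/36
Net = 359/36 - 1 = 323/36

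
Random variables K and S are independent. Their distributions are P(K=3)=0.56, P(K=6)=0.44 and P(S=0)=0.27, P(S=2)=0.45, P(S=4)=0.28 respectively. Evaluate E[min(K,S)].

E[min(K,S)] = Σ_k Σ_s min(k,s) · P(K=k)P(S=s)
 = 0·0.1512 + 2·0.252 + 3·0.1568 + 0·0.1188 + 2·0.198 + 4·0.1232
 = 0 + 0.504 + 0.4704 + 0 + 0.396 + 0.4928
 = 1.8632

1.8632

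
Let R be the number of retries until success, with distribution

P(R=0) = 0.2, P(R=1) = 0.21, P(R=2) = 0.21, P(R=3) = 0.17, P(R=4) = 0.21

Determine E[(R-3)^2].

3.06

E[(R-3)^2] = Σ (r-3)^2·P(R=r)
 = 9·0.2 + 4·0.21 + 1·0.21 + 0·0.17 + 1·0.21
 = 1.8 + 0.84 + 0.21 + 0 + 0.21
 = 3.06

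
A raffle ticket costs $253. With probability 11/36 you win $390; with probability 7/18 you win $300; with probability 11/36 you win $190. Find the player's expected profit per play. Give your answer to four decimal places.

E[payout] = 390·11/36 + 300·7/18 + 190·11/36
 = 715/6 + 350/3 + 1045/18
 = 2645/9
Net = 2645/9 - 253 = 368/9

40.8889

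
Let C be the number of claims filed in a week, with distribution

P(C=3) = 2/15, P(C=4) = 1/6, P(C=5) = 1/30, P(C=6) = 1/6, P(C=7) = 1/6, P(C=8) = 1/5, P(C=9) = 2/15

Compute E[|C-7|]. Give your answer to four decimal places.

E[|C-7|] = Σ |c-7|·P(C=c)
 = 4·2/15 + 3·1/6 + 2·1/30 + 1·1/6 + 0·1/6 + 1·1/5 + 2·2/15
 = 8/15 + 1/2 + 1/15 + 1/6 + 0 + 1/5 + 4/15
 = 26/15

1.7333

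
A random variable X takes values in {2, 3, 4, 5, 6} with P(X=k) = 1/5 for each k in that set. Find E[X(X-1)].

14

E[X(X-1)] = Σ x(x-1)·P(X=x)
 = 2·1/5 + 6·1/5 + 12·1/5 + 20·1/5 + 30·1/5
 = 2/5 + 6/5 + 12/5 + 4 + 6
 = 14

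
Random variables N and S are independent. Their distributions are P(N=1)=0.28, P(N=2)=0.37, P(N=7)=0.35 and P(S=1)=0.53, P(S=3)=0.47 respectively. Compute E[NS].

6.7318

E[NS] = Σ_n Σ_s ns · P(N=n)P(S=s)
 = 1·0.1484 + 3·0.1316 + 2·0.1961 + 6·0.1739 + 7·0.1855 + 21·0.1645
 = 0.1484 + 0.3948 + 0.3922 + 1.0434 + 1.2985 + 3.4545
 = 6.7318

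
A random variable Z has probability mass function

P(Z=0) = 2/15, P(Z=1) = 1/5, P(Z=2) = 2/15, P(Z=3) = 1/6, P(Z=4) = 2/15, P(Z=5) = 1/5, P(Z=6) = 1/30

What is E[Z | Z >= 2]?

3.75

P(Z >= 2) = 2/15 + 1/6 + 2/15 + 1/5 + 1/30 = 2/3.
E[Z | Z >= 2] = [2·2/15 + 3·1/6 + 4·2/15 + 5·1/5 + 6·1/30] / (2/3)
 = 5/2 / (2/3)
 = 15/4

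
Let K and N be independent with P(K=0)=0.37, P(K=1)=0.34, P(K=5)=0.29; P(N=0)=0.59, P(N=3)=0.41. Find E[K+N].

3.02

E[K+N] = Σ_k Σ_n (k+n) · P(K=k)P(N=n)
 = 0·0.2183 + 3·0.1517 + 1·0.2006 + 4·0.1394 + 5·0.1711 + 8·0.1189
 = 0 + 0.4551 + 0.2006 + 0.5576 + 0.8555 + 0.9512
 = 3.02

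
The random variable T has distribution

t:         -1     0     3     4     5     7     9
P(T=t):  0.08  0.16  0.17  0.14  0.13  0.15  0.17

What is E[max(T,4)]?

5.43

E[max(T,4)] = Σ max(t,4)·P(T=t)
 = 4·0.08 + 4·0.16 + 4·0.17 + 4·0.14 + 5·0.13 + 7·0.15 + 9·0.17
 = 0.32 + 0.64 + 0.68 + 0.56 + 0.65 + 1.05 + 1.53
 = 5.43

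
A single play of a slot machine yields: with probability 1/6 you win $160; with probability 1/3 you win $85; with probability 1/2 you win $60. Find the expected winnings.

85

E[payout] = 160·1/6 + 85·1/3 + 60·1/2
 = 80/3 + 85/3 + 30
 = 85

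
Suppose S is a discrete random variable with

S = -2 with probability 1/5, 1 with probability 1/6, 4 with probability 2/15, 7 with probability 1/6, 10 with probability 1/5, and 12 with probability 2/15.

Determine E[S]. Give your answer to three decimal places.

E[S] = Σ s·P(S=s)
 = (-2)·1/5 + 1·1/6 + 4·2/15 + 7·1/6 + 10·1/5 + 12·2/15
 = (-2/5) + 1/6 + 8/15 + 7/6 + 2 + 8/5
 = 76/15

5.067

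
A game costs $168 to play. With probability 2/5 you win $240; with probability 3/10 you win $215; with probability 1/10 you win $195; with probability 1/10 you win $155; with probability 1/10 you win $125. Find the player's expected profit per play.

E[payout] = 240·2/5 + 215·3/10 + 195·1/10 + 155·1/10 + 125·1/10
 = 96 + 129/2 + 39/2 + 31/2 + 25/2
 = 208
Net = 208 - 168 = 40

40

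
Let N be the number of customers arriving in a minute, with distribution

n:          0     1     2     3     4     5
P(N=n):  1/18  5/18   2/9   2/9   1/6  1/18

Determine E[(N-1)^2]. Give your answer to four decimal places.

E[(N-1)^2] = Σ (n-1)^2·P(N=n)
 = 1·1/18 + 0·5/18 + 1·2/9 + 4·2/9 + 9·1/6 + 16·1/18
 = 1/18 + 0 + 2/9 + 8/9 + 3/2 + 8/9
 = 32/9

3.5556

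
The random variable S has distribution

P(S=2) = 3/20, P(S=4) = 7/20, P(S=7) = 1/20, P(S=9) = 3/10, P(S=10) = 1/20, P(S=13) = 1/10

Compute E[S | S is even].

P(S is even) = 3/20 + 7/20 + 1/20 = 11/20.
E[S | S is even] = [2·3/20 + 4·7/20 + 10·1/20] / (11/20)
 = 11/5 / (11/20)
 = 4

4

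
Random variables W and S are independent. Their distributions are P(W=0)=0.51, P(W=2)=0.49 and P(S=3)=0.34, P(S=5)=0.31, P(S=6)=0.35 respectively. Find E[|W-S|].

3.69

E[|W-S|] = Σ_w Σ_s |w-s| · P(W=w)P(S=s)
 = 3·0.1734 + 5·0.1581 + 6·0.1785 + 1·0.1666 + 3·0.1519 + 4·0.1715
 = 0.5202 + 0.7905 + 1.071 + 0.1666 + 0.4557 + 0.686
 = 3.69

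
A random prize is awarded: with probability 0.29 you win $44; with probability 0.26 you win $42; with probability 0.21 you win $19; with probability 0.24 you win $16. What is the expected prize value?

E[payout] = 44·0.29 + 42·0.26 + 19·0.21 + 16·0.24
 = 12.76 + 10.92 + 3.99 + 3.84
 = 31.51

31.51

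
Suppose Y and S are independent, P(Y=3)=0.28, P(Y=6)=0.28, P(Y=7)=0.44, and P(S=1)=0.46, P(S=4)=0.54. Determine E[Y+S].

E[Y+S] = Σ_y Σ_s (y+s) · P(Y=y)P(S=s)
 = 4·0.1288 + 7·0.1512 + 7·0.1288 + 10·0.1512 + 8·0.2024 + 11·0.2376
 = 0.5152 + 1.0584 + 0.9016 + 1.512 + 1.6192 + 2.6136
 = 8.22

8.22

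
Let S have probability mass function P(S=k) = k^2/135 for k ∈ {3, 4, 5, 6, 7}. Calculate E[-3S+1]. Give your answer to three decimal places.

-16.222

E[-3S+1] = Σ (-3s+1)·P(S=s)
 = (-8)·1/15 + (-11)·16/135 + (-14)·5/27 + (-17)·4/15 + (-20)·49/135
 = (-8/15) + (-176/135) + (-70/27) + (-68/15) + (-196/27)
 = -146/9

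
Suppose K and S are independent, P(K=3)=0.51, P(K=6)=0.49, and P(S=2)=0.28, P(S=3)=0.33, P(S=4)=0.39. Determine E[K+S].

E[K+S] = Σ_k Σ_s (k+s) · P(K=k)P(S=s)
 = 5·0.1428 + 6·0.1683 + 7·0.1989 + 8·0.1372 + 9·0.1617 + 10·0.1911
 = 0.714 + 1.0098 + 1.3923 + 1.0976 + 1.4553 + 1.911
 = 7.58

7.58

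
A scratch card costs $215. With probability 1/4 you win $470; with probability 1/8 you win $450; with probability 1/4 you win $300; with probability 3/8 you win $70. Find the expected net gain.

E[payout] = 470·1/4 + 450·1/8 + 300·1/4 + 70·3/8
 = 235/2 + 225/4 + 75 + 105/4
 = 275
Net = 275 - 215 = 60

60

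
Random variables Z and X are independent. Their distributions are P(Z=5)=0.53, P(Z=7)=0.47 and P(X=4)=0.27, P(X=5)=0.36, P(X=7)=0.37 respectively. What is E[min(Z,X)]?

5.0778

E[min(Z,X)] = Σ_z Σ_x min(z,x) · P(Z=z)P(X=x)
 = 4·0.1431 + 5·0.1908 + 5·0.1961 + 4·0.1269 + 5·0.1692 + 7·0.1739
 = 0.5724 + 0.954 + 0.9805 + 0.5076 + 0.846 + 1.2173
 = 5.0778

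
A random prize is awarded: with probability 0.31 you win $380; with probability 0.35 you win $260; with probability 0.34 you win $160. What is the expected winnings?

263.2

E[payout] = 380·0.31 + 260·0.35 + 160·0.34
 = 117.8 + 91 + 54.4
 = 263.2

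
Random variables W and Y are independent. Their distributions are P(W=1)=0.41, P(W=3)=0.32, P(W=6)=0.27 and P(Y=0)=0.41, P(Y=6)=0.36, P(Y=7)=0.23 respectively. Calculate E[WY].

11.2723

E[WY] = Σ_w Σ_y wy · P(W=w)P(Y=y)
 = 0·0.1681 + 6·0.1476 + 7·0.0943 + 0·0.1312 + 18·0.1152 + 21·0.0736 + 0·0.1107 + 36·0.0972 + 42·0.0621
 = 0 + 0.8856 + 0.6601 + 0 + 2.0736 + 1.5456 + 0 + 3.4992 + 2.6082
 = 11.2723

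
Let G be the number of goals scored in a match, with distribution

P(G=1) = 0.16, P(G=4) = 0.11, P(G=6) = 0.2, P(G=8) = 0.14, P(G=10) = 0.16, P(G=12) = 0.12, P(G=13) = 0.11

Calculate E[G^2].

69.95

E[G^2] = Σ g^2·P(G=g)
 = 1·0.16 + 16·0.11 + 36·0.2 + 64·0.14 + 100·0.16 + 144·0.12 + 169·0.11
 = 0.16 + 1.76 + 7.2 + 8.96 + 16 + 17.28 + 18.59
 = 69.95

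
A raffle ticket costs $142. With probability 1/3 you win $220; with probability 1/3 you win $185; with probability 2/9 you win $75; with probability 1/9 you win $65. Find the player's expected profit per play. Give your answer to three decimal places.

16.889

E[payout] = 220·1/3 + 185·1/3 + 75·2/9 + 65·1/9
 = 220/3 + 185/3 + 50/3 + 65/9
 = 1430/9
Net = 1430/9 - 142 = 152/9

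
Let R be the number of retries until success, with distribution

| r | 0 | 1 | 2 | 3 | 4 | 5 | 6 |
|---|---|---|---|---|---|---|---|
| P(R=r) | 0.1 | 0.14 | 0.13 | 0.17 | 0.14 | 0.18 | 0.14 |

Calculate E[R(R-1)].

E[R(R-1)] = Σ r(r-1)·P(R=r)
 = 0·0.1 + 0·0.14 + 2·0.13 + 6·0.17 + 12·0.14 + 20·0.18 + 30·0.14
 = 0 + 0 + 0.26 + 1.02 + 1.68 + 3.6 + 4.2
 = 10.76

10.76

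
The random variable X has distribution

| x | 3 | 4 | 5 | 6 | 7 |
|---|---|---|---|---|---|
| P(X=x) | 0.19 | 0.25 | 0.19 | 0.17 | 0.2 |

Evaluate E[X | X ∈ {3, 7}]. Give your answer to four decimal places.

P(X ∈ {3, 7}) = 0.19 + 0.2 = 0.39.
E[X | X ∈ {3, 7}] = [3·0.19 + 7·0.2] / 0.39
 = 1.97 / 0.39
 = 197/39

5.0513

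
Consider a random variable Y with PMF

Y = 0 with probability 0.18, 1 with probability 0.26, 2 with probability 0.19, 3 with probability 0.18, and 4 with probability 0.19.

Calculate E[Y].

1.94

E[Y] = Σ y·P(Y=y)
 = 0·0.18 + 1·0.26 + 2·0.19 + 3·0.18 + 4·0.19
 = 0 + 0.26 + 0.38 + 0.54 + 0.76
 = 1.94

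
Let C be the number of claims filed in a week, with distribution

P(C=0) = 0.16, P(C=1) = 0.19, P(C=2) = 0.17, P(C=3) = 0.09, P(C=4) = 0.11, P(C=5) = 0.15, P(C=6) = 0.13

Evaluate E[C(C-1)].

E[C(C-1)] = Σ c(c-1)·P(C=c)
 = 0·0.16 + 0·0.19 + 2·0.17 + 6·0.09 + 12·0.11 + 20·0.15 + 30·0.13
 = 0 + 0 + 0.34 + 0.54 + 1.32 + 3 + 3.9
 = 9.1

9.1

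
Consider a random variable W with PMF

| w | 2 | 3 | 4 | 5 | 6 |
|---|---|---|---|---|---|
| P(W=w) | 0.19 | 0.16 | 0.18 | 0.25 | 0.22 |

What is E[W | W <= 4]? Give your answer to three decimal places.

P(W <= 4) = 0.19 + 0.16 + 0.18 = 0.53.
E[W | W <= 4] = [2·0.19 + 3·0.16 + 4·0.18] / 0.53
 = 1.58 / 0.53
 = 158/53

2.981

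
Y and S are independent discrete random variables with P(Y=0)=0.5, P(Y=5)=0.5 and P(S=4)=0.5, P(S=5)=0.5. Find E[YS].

11.25

E[YS] = Σ_y Σ_s ys · P(Y=y)P(S=s)
 = 0·0.25 + 0·0.25 + 20·0.25 + 25·0.25
 = 0 + 0 + 5 + 6.25
 = 11.25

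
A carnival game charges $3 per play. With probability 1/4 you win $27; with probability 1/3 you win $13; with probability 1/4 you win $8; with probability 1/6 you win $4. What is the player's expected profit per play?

E[payout] = 27·1/4 + 13·1/3 + 8·1/4 + 4·1/6
 = 27/4 + 13/3 + 2 + 2/3
 = 55/4
Net = 55/4 - 3 = 43/4

10.75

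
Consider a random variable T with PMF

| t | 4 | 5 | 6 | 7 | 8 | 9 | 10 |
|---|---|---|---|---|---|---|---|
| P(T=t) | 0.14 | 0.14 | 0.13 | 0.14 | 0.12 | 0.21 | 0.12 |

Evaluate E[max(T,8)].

E[max(T,8)] = Σ max(t,8)·P(T=t)
 = 8·0.14 + 8·0.14 + 8·0.13 + 8·0.14 + 8·0.12 + 9·0.21 + 10·0.12
 = 1.12 + 1.12 + 1.04 + 1.12 + 0.96 + 1.89 + 1.2
 = 8.45

8.45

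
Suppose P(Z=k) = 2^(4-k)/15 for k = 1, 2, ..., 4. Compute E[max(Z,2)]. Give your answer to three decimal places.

2.267

E[max(Z,2)] = Σ max(z,2)·P(Z=z)
 = 2·8/15 + 2·4/15 + 3·2/15 + 4·1/15
 = 16/15 + 8/15 + 2/5 + 4/15
 = 34/15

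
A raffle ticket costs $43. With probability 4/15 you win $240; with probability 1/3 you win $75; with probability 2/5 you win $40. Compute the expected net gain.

E[payout] = 240·4/15 + 75·1/3 + 40·2/5
 = 64 + 25 + 16
 = 105
Net = 105 - 43 = 62

62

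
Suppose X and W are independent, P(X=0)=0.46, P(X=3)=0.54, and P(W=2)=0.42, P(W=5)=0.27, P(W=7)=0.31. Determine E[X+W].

E[X+W] = Σ_x Σ_w (x+w) · P(X=x)P(W=w)
 = 2·0.1932 + 5·0.1242 + 7·0.1426 + 5·0.2268 + 8·0.1458 + 10·0.1674
 = 0.3864 + 0.621 + 0.9982 + 1.134 + 1.1664 + 1.674
 = 5.98

5.98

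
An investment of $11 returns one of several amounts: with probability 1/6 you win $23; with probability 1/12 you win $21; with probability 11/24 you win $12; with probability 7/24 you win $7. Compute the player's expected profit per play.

2.125

E[payout] = 23·1/6 + 21·1/12 + 12·11/24 + 7·7/24
 = 23/6 + 7/4 + 11/2 + 49/24
 = 105/8
Net = 105/8 - 11 = 17/8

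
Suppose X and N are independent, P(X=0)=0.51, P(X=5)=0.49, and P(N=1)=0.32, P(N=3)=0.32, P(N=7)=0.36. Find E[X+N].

E[X+N] = Σ_x Σ_n (x+n) · P(X=x)P(N=n)
 = 1·0.1632 + 3·0.1632 + 7·0.1836 + 6·0.1568 + 8·0.1568 + 12·0.1764
 = 0.1632 + 0.4896 + 1.2852 + 0.9408 + 1.2544 + 2.1168
 = 6.25

6.25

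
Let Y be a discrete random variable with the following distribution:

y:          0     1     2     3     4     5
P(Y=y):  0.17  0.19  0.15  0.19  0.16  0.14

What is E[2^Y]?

E[2^Y] = Σ 2^y·P(Y=y)
 = 1·0.17 + 2·0.19 + 4·0.15 + 8·0.19 + 16·0.16 + 32·0.14
 = 0.17 + 0.38 + 0.6 + 1.52 + 2.56 + 4.48
 = 9.71

9.71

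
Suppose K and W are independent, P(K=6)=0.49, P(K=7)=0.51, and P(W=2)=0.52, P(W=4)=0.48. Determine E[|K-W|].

E[|K-W|] = Σ_k Σ_w |k-w| · P(K=k)P(W=w)
 = 4·0.2548 + 2·0.2352 + 5·0.2652 + 3·0.2448
 = 1.0192 + 0.4704 + 1.326 + 0.7344
 = 3.55

3.55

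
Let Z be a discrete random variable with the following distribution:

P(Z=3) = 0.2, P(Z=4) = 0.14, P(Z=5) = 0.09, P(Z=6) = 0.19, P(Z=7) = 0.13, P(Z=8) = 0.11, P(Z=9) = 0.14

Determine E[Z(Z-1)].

32.08

E[Z(Z-1)] = Σ z(z-1)·P(Z=z)
 = 6·0.2 + 12·0.14 + 20·0.09 + 30·0.19 + 42·0.13 + 56·0.11 + 72·0.14
 = 1.2 + 1.68 + 1.8 + 5.7 + 5.46 + 6.16 + 10.08
 = 32.08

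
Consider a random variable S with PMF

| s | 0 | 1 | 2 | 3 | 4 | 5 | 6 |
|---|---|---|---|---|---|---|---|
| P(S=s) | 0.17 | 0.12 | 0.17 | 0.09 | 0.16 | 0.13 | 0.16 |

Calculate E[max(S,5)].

E[max(S,5)] = Σ max(s,5)·P(S=s)
 = 5·0.17 + 5·0.12 + 5·0.17 + 5·0.09 + 5·0.16 + 5·0.13 + 6·0.16
 = 0.85 + 0.6 + 0.85 + 0.45 + 0.8 + 0.65 + 0.96
 = 5.16

5.16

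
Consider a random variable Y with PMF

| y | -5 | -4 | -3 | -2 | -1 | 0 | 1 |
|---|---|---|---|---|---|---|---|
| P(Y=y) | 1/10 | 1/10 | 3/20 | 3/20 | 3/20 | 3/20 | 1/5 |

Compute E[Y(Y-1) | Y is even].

P(Y is even) = 1/10 + 3/20 + 3/20 = 2/5.
E[Y(Y-1) | Y is even] = [20·1/10 + 6·3/20 + 0·3/20] / (2/5)
 = 29/10 / (2/5)
 = 29/4

7.25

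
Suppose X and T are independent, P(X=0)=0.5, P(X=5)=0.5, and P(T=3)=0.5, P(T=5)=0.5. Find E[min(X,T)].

2

E[min(X,T)] = Σ_x Σ_t min(x,t) · P(X=x)P(T=t)
 = 0·0.25 + 0·0.25 + 3·0.25 + 5·0.25
 = 0 + 0 + 0.75 + 1.25
 = 2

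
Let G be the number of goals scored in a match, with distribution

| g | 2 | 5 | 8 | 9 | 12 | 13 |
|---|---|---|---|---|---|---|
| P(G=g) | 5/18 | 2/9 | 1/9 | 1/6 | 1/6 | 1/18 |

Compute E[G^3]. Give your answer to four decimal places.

E[G^3] = Σ g^3·P(G=g)
 = 8·5/18 + 125·2/9 + 512·1/9 + 729·1/6 + 1728·1/6 + 2197·1/18
 = 20/9 + 250/9 + 512/9 + 243/2 + 288 + 2197/18
 = 5566/9

618.4444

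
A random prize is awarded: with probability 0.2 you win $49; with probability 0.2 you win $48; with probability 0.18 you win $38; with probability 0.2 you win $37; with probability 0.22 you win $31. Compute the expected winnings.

40.46

E[payout] = 49·0.2 + 48·0.2 + 38·0.18 + 37·0.2 + 31·0.22
 = 9.8 + 9.6 + 6.84 + 7.4 + 6.82
 = 40.46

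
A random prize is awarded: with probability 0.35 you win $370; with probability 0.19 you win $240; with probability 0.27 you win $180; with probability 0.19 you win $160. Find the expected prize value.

254.1

E[payout] = 370·0.35 + 240·0.19 + 180·0.27 + 160·0.19
 = 129.5 + 45.6 + 48.6 + 30.4
 = 254.1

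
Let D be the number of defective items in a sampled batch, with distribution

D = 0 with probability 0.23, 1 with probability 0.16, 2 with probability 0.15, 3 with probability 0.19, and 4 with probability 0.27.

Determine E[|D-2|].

1.35

E[|D-2|] = Σ |d-2|·P(D=d)
 = 2·0.23 + 1·0.16 + 0·0.15 + 1·0.19 + 2·0.27
 = 0.46 + 0.16 + 0 + 0.19 + 0.54
 = 1.35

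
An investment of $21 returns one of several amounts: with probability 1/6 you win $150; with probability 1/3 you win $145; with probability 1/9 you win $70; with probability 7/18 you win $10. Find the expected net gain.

64

E[payout] = 150·1/6 + 145·1/3 + 70·1/9 + 10·7/18
 = 25 + 145/3 + 70/9 + 35/9
 = 85
Net = 85 - 21 = 64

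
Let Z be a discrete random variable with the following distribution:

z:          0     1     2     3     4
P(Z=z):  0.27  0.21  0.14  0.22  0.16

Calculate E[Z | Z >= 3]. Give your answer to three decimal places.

P(Z >= 3) = 0.22 + 0.16 = 0.38.
E[Z | Z >= 3] = [3·0.22 + 4·0.16] / 0.38
 = 1.3 / 0.38
 = 65/19

3.421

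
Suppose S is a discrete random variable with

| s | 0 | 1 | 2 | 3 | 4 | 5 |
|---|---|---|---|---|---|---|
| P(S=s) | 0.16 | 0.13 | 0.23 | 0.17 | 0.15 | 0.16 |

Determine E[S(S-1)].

E[S(S-1)] = Σ s(s-1)·P(S=s)
 = 0·0.16 + 0·0.13 + 2·0.23 + 6·0.17 + 12·0.15 + 20·0.16
 = 0 + 0 + 0.46 + 1.02 + 1.8 + 3.2
 = 6.48

6.48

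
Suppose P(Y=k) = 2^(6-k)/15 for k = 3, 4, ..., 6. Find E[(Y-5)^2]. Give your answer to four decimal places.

2.4667

E[(Y-5)^2] = Σ (y-5)^2·P(Y=y)
 = 4·8/15 + 1·4/15 + 0·2/15 + 1·1/15
 = 32/15 + 4/15 + 0 + 1/15
 = 37/15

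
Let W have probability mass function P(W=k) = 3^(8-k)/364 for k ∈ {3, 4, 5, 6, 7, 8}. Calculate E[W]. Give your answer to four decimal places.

E[W] = Σ w·P(W=w)
 = 3·243/364 + 4·81/364 + 5·27/364 + 6·9/364 + 7·3/364 + 8·1/364
 = 729/364 + 81/91 + 135/364 + 27/182 + 3/52 + 2/91
 = 1271/364

3.4918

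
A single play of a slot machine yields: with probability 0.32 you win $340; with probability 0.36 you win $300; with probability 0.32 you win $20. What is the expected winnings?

E[payout] = 340·0.32 + 300·0.36 + 20·0.32
 = 108.8 + 108 + 6.4
 = 223.2

223.2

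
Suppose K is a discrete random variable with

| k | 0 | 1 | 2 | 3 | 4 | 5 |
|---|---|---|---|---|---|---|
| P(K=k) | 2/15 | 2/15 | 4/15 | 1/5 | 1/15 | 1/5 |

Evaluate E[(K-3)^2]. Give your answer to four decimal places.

2.8667

E[(K-3)^2] = Σ (k-3)^2·P(K=k)
 = 9·2/15 + 4·2/15 + 1·4/15 + 0·1/5 + 1·1/15 + 4·1/5
 = 6/5 + 8/15 + 4/15 + 0 + 1/15 + 4/5
 = 43/15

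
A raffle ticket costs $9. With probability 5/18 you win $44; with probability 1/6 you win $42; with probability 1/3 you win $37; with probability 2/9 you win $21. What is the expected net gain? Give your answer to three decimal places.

27.222

E[payout] = 44·5/18 + 42·1/6 + 37·1/3 + 21·2/9
 = 110/9 + 7 + 37/3 + 14/3
 = 326/9
Net = 326/9 - 9 = 245/9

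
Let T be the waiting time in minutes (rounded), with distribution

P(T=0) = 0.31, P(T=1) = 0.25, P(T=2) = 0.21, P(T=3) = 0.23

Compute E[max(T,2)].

E[max(T,2)] = Σ max(t,2)·P(T=t)
 = 2·0.31 + 2·0.25 + 2·0.21 + 3·0.23
 = 0.62 + 0.5 + 0.42 + 0.69
 = 2.23

2.23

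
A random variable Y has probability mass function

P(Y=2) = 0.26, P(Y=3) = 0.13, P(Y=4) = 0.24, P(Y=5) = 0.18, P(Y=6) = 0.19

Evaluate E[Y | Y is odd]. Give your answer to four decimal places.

4.1613

P(Y is odd) = 0.13 + 0.18 = 0.31.
E[Y | Y is odd] = [3·0.13 + 5·0.18] / 0.31
 = 1.29 / 0.31
 = 129/31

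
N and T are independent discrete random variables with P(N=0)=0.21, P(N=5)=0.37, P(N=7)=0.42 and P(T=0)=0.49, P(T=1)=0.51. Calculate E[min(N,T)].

E[min(N,T)] = Σ_n Σ_t min(n,t) · P(N=n)P(T=t)
 = 0·0.1029 + 0·0.1071 + 0·0.1813 + 1·0.1887 + 0·0.2058 + 1·0.2142
 = 0 + 0 + 0 + 0.1887 + 0 + 0.2142
 = 0.4029

0.4029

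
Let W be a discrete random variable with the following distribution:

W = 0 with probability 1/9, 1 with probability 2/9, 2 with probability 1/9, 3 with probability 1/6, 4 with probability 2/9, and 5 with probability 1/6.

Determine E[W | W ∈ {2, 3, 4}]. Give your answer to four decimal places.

3.2222

P(W ∈ {2, 3, 4}) = 1/9 + 1/6 + 2/9 = 1/2.
E[W | W ∈ {2, 3, 4}] = [2·1/9 + 3·1/6 + 4·2/9] / (1/2)
 = 29/18 / (1/2)
 = 29/9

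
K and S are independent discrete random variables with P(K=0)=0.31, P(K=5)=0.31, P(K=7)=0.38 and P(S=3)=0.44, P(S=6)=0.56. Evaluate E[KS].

19.7028

E[KS] = Σ_k Σ_s ks · P(K=k)P(S=s)
 = 0·0.1364 + 0·0.1736 + 15·0.1364 + 30·0.1736 + 21·0.1672 + 42·0.2128
 = 0 + 0 + 2.046 + 5.208 + 3.5112 + 8.9376
 = 19.7028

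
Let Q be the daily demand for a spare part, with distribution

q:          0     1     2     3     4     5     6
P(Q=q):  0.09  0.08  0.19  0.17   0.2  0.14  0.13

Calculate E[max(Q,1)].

3.34

E[max(Q,1)] = Σ max(q,1)·P(Q=q)
 = 1·0.09 + 1·0.08 + 2·0.19 + 3·0.17 + 4·0.2 + 5·0.14 + 6·0.13
 = 0.09 + 0.08 + 0.38 + 0.51 + 0.8 + 0.7 + 0.78
 = 3.34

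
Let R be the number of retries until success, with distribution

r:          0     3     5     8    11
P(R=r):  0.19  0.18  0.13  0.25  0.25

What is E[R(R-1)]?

E[R(R-1)] = Σ r(r-1)·P(R=r)
 = 0·0.19 + 6·0.18 + 20·0.13 + 56·0.25 + 110·0.25
 = 0 + 1.08 + 2.6 + 14 + 27.5
 = 45.18

45.18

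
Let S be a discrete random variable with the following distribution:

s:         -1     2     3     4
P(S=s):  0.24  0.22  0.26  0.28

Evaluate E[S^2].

7.94

E[S^2] = Σ s^2·P(S=s)
 = 1·0.24 + 4·0.22 + 9·0.26 + 16·0.28
 = 0.24 + 0.88 + 2.34 + 4.48
 = 7.94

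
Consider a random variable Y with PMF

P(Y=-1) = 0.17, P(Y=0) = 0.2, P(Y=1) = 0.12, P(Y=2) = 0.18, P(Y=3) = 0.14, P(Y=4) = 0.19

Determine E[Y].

E[Y] = Σ y·P(Y=y)
 = (-1)·0.17 + 0·0.2 + 1·0.12 + 2·0.18 + 3·0.14 + 4·0.19
 = (-0.17) + 0 + 0.12 + 0.36 + 0.42 + 0.76
 = 1.49

1.49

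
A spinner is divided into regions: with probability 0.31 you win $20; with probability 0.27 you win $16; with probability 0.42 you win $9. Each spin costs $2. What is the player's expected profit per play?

E[payout] = 20·0.31 + 16·0.27 + 9·0.42
 = 6.2 + 4.32 + 3.78
 = 14.3
Net = 14.3 - 2 = 12.3

12.3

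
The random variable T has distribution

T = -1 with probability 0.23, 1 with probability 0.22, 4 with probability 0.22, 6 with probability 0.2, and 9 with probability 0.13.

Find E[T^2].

21.7

E[T^2] = Σ t^2·P(T=t)
 = 1·0.23 + 1·0.22 + 16·0.22 + 36·0.2 + 81·0.13
 = 0.23 + 0.22 + 3.52 + 7.2 + 10.53
 = 21.7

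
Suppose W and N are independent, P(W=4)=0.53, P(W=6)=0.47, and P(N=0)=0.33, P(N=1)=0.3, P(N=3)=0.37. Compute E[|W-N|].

3.53

E[|W-N|] = Σ_w Σ_n |w-n| · P(W=w)P(N=n)
 = 4·0.1749 + 3·0.159 + 1·0.1961 + 6·0.1551 + 5·0.141 + 3·0.1739
 = 0.6996 + 0.477 + 0.1961 + 0.9306 + 0.705 + 0.5217
 = 3.53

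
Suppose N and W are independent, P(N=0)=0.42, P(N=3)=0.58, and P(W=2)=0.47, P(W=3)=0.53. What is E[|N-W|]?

E[|N-W|] = Σ_n Σ_w |n-w| · P(N=n)P(W=w)
 = 2·0.1974 + 3·0.2226 + 1·0.2726 + 0·0.3074
 = 0.3948 + 0.6678 + 0.2726 + 0
 = 1.3352

1.3352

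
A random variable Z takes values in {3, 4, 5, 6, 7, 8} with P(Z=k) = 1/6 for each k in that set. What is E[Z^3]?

E[Z^3] = Σ z^3·P(Z=z)
 = 27·1/6 + 64·1/6 + 125·1/6 + 216·1/6 + 343·1/6 + 512·1/6
 = 9/2 + 32/3 + 125/6 + 36 + 343/6 + 256/3
 = 429/2

214.5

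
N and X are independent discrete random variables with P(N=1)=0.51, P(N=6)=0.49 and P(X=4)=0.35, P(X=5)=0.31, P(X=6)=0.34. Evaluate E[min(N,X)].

E[min(N,X)] = Σ_n Σ_x min(n,x) · P(N=n)P(X=x)
 = 1·0.1785 + 1·0.1581 + 1·0.1734 + 4·0.1715 + 5·0.1519 + 6·0.1666
 = 0.1785 + 0.1581 + 0.1734 + 0.686 + 0.7595 + 0.9996
 = 2.9551

2.9551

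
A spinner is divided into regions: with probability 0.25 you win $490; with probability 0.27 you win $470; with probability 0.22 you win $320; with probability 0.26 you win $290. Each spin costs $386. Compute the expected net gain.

E[payout] = 490·0.25 + 470·0.27 + 320·0.22 + 290·0.26
 = 122.5 + 126.9 + 70.4 + 75.4
 = 395.2
Net = 395.2 - 386 = 9.2

9.2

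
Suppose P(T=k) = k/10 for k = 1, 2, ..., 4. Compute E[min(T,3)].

2.6

E[min(T,3)] = Σ min(t,3)·P(T=t)
 = 1·1/10 + 2·1/5 + 3·3/10 + 3·2/5
 = 1/10 + 2/5 + 9/10 + 6/5
 = 13/5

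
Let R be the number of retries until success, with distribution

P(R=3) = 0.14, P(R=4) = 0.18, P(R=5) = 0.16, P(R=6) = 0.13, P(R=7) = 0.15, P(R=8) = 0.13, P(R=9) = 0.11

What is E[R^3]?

E[R^3] = Σ r^3·P(R=r)
 = 27·0.14 + 64·0.18 + 125·0.16 + 216·0.13 + 343·0.15 + 512·0.13 + 729·0.11
 = 3.78 + 11.52 + 20 + 28.08 + 51.45 + 66.56 + 80.19
 = 261.58

261.58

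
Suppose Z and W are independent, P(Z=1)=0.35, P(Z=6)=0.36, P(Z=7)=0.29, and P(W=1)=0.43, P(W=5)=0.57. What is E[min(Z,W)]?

E[min(Z,W)] = Σ_z Σ_w min(z,w) · P(Z=z)P(W=w)
 = 1·0.1505 + 1·0.1995 + 1·0.1548 + 5·0.2052 + 1·0.1247 + 5·0.1653
 = 0.1505 + 0.1995 + 0.1548 + 1.026 + 0.1247 + 0.8265
 = 2.482

2.482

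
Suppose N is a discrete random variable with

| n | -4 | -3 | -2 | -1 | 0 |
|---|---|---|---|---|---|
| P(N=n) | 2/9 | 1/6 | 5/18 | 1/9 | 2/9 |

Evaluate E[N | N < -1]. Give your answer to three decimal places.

-2.917

P(N < -1) = 2/9 + 1/6 + 5/18 = 2/3.
E[N | N < -1] = [(-4)·2/9 + (-3)·1/6 + (-2)·5/18] / (2/3)
 = -35/18 / (2/3)
 = -35/12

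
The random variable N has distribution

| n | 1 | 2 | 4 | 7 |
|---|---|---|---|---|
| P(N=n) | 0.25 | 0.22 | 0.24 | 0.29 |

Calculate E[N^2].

19.18

E[N^2] = Σ n^2·P(N=n)
 = 1·0.25 + 4·0.22 + 16·0.24 + 49·0.29
 = 0.25 + 0.88 + 3.84 + 14.21
 = 19.18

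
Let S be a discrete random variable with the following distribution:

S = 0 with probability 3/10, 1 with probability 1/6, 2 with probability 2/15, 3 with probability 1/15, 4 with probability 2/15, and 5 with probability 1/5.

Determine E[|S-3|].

1.9

E[|S-3|] = Σ |s-3|·P(S=s)
 = 3·3/10 + 2·1/6 + 1·2/15 + 0·1/15 + 1·2/15 + 2·1/5
 = 9/10 + 1/3 + 2/15 + 0 + 2/15 + 2/5
 = 19/10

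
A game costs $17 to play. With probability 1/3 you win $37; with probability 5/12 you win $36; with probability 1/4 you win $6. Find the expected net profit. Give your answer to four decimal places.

E[payout] = 37·1/3 + 36·5/12 + 6·1/4
 = 37/3 + 15 + 3/2
 = 173/6
Net = 173/6 - 17 = 71/6

11.8333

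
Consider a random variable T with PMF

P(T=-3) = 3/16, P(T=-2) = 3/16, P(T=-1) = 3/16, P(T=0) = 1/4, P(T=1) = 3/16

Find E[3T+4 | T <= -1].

P(T <= -1) = 3/16 + 3/16 + 3/16 = 9/16.
E[3T+4 | T <= -1] = [(-5)·3/16 + (-2)·3/16 + 1·3/16] / (9/16)
 = -9/8 / (9/16)
 = -2

-2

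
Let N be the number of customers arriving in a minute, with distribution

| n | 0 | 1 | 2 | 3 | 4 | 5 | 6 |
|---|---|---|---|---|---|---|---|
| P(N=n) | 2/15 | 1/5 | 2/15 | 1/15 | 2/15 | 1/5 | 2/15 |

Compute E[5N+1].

16

E[5N+1] = Σ (5n+1)·P(N=n)
 = 1·2/15 + 6·1/5 + 11·2/15 + 16·1/15 + 21·2/15 + 26·1/5 + 31·2/15
 = 2/15 + 6/5 + 22/15 + 16/15 + 14/5 + 26/5 + 62/15
 = 16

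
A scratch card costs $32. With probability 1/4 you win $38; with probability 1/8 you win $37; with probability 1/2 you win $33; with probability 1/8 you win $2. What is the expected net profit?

-1.125

E[payout] = 38·1/4 + 37·1/8 + 33·1/2 + 2·1/8
 = 19/2 + 37/8 + 33/2 + 1/4
 = 247/8
Net = 247/8 - 32 = -9/8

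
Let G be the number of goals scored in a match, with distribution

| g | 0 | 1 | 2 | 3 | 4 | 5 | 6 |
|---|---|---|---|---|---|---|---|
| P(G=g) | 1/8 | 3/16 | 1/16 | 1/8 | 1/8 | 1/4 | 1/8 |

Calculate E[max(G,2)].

3.625

E[max(G,2)] = Σ max(g,2)·P(G=g)
 = 2·1/8 + 2·3/16 + 2·1/16 + 3·1/8 + 4·1/8 + 5·1/4 + 6·1/8
 = 1/4 + 3/8 + 1/8 + 3/8 + 1/2 + 5/4 + 3/4
 = 29/8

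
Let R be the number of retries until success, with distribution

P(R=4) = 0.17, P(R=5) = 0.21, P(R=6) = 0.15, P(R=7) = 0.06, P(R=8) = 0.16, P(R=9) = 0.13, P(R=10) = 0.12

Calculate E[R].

E[R] = Σ r·P(R=r)
 = 4·0.17 + 5·0.21 + 6·0.15 + 7·0.06 + 8·0.16 + 9·0.13 + 10·0.12
 = 0.68 + 1.05 + 0.9 + 0.42 + 1.28 + 1.17 + 1.2
 = 6.7

6.7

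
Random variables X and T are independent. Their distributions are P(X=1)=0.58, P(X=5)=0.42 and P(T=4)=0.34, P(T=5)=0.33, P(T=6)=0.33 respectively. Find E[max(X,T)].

E[max(X,T)] = Σ_x Σ_t max(x,t) · P(X=x)P(T=t)
 = 4·0.1972 + 5·0.1914 + 6·0.1914 + 5·0.1428 + 5·0.1386 + 6·0.1386
 = 0.7888 + 0.957 + 1.1484 + 0.714 + 0.693 + 0.8316
 = 5.1328

5.1328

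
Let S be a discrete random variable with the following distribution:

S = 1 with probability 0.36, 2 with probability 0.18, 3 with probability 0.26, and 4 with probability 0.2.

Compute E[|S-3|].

1.1

E[|S-3|] = Σ |s-3|·P(S=s)
 = 2·0.36 + 1·0.18 + 0·0.26 + 1·0.2
 = 0.72 + 0.18 + 0 + 0.2
 = 1.1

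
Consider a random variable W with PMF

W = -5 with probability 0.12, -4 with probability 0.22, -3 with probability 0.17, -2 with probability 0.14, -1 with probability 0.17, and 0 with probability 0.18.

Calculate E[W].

E[W] = Σ w·P(W=w)
 = (-5)·0.12 + (-4)·0.22 + (-3)·0.17 + (-2)·0.14 + (-1)·0.17 + 0·0.18
 = (-0.6) + (-0.88) + (-0.51) + (-0.28) + (-0.17) + 0
 = -2.44

-2.44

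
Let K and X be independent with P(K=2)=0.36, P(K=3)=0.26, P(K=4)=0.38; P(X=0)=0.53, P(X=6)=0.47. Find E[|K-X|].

3.0012

E[|K-X|] = Σ_k Σ_x |k-x| · P(K=k)P(X=x)
 = 2·0.1908 + 4·0.1692 + 3·0.1378 + 3·0.1222 + 4·0.2014 + 2·0.1786
 = 0.3816 + 0.6768 + 0.4134 + 0.3666 + 0.8056 + 0.3572
 = 3.0012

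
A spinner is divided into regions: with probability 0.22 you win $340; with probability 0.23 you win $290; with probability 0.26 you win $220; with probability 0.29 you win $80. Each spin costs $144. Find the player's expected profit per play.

77.9

E[payout] = 340·0.22 + 290·0.23 + 220·0.26 + 80·0.29
 = 74.8 + 66.7 + 57.2 + 23.2
 = 221.9
Net = 221.9 - 144 = 77.9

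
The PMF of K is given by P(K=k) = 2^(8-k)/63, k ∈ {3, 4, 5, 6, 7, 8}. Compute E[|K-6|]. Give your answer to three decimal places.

E[|K-6|] = Σ |k-6|·P(K=k)
 = 3·32/63 + 2·16/63 + 1·8/63 + 0·4/63 + 1·2/63 + 2·1/63
 = 32/21 + 32/63 + 8/63 + 0 + 2/63 + 2/63
 = 20/9

2.222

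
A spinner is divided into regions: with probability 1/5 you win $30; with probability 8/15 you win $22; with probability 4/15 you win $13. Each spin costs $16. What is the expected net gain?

E[payout] = 30·1/5 + 22·8/15 + 13·4/15
 = 6 + 176/15 + 52/15
 = 106/5
Net = 106/5 - 16 = 26/5

5.2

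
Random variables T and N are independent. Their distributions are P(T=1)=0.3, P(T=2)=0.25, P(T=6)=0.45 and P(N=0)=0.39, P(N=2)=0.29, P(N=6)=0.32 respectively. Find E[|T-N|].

2.774

E[|T-N|] = Σ_t Σ_n |t-n| · P(T=t)P(N=n)
 = 1·0.117 + 1·0.087 + 5·0.096 + 2·0.0975 + 0·0.0725 + 4·0.08 + 6·0.1755 + 4·0.1305 + 0·0.144
 = 0.117 + 0.087 + 0.48 + 0.195 + 0 + 0.32 + 1.053 + 0.522 + 0
 = 2.774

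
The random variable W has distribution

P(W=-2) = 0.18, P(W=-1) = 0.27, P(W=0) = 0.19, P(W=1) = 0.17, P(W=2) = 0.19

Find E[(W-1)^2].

E[(W-1)^2] = Σ (w-1)^2·P(W=w)
 = 9·0.18 + 4·0.27 + 1·0.19 + 0·0.17 + 1·0.19
 = 1.62 + 1.08 + 0.19 + 0 + 0.19
 = 3.08

3.08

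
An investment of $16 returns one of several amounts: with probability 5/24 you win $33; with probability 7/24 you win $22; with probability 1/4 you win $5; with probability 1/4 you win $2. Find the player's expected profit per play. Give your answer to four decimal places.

E[payout] = 33·5/24 + 22·7/24 + 5·1/4 + 2·1/4
 = 55/8 + 77/12 + 5/4 + 1/2
 = 361/24
Net = 361/24 - 16 = -23/24

-0.9583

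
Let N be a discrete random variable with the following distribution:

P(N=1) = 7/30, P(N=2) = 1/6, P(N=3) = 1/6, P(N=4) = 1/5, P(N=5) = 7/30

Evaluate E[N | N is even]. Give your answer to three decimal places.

3.091

P(N is even) = 1/6 + 1/5 = 11/30.
E[N | N is even] = [2·1/6 + 4·1/5] / (11/30)
 = 17/15 / (11/30)
 = 34/11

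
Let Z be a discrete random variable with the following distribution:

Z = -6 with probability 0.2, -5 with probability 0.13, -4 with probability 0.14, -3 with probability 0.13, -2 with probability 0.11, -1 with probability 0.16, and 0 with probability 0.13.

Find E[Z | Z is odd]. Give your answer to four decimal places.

P(Z is odd) = 0.13 + 0.13 + 0.16 = 0.42.
E[Z | Z is odd] = [(-5)·0.13 + (-3)·0.13 + (-1)·0.16] / 0.42
 = -1.2 / 0.42
 = -20/7

-2.8571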